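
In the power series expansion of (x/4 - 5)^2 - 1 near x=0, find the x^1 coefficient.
Expand to order 1: (x/4 - 5)^2 - 1 = 24 - 5·x/2 + O(x^2).
The coefficient of x^1 is -5/2.

Final answer: -5/2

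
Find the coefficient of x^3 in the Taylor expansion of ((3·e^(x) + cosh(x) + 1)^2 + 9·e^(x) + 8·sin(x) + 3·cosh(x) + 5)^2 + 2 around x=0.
Expand to order 3: ((3·e^(x) + cosh(x) + 1)^2 + 9·e^(x) + 8·sin(x) + 3·cosh(x) + 5)^2 + 2 = 4732·x^3 + 5149·x^2 + 3948·x + 1766 + O(x^4).
The coefficient of x^3 is 4732.

Final answer: 4732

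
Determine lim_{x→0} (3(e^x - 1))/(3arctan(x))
Both numerator and denominator → 0 as x → 0; this is a 0/0 indeterminate form.
Expand each to leading order near x = 0: numerator ~ 3·x, denominator ~ 3·x.
The limit of the ratio is 1.

Final answer: 1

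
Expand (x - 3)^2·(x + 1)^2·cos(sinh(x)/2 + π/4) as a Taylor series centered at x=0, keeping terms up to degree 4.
275·√(2)·x^4/256 - 81·√(2)·x^3/32 - 73·√(2)·x^2/16 + 15·√(2)·x/4 + 9·√(2)/2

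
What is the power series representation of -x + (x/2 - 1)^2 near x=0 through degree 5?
x^2/4 - 2·x + 1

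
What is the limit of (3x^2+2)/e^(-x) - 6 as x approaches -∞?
The quotient is an ∞/∞ indeterminate form as x → -∞.
Compare growth rates of the dominant terms (exponentials ≫ polynomials ≫ logarithms), or apply L'Hôpital's rule; the quotient → 0.
Adding the constant: 0 - 6 = -6. Limit = -6.

Final answer: -6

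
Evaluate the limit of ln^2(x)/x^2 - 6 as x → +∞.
The quotient is an ∞/∞ indeterminate form as x → +∞.
The polynomial denominator x^2 dominates the logarithmic numerator (any positive power of x ≫ ln^2(x) as x → ∞), so the quotient → 0.
Adding the constant: 0 - 6 = -6. Limit = -6.

Final answer: -6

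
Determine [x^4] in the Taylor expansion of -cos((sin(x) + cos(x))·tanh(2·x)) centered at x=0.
Expand to order 4: -cos((sin(x) + cos(x))·tanh(2·x)) = -6·x^4 + 4·x^3 + 2·x^2 - 1 + O(x^5).
The coefficient of x^4 is -6.

Final answer: -6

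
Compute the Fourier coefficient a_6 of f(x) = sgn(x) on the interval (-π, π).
a_6 = (1/π) ∫_{-π}^{π} f(x)·cos(6x) dx.
Evaluate the integral (use parity and integration by parts as needed): a_6 = 0.

Final answer: 0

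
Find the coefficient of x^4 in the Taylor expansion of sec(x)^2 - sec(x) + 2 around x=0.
Expand to order 4: sec(x)^2 - sec(x) + 2 = 11·x^4/24 + x^2/2 + 2 + O(x^5).
The coefficient of x^4 is 11/24.

Final answer: 11/24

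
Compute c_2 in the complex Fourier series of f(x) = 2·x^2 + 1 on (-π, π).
Compute the real Fourier coefficients first: a_2 = 2, b_2 = 0.
Then c_2 = (a_2 − i·b_2)/2 = 1.

Final answer: 1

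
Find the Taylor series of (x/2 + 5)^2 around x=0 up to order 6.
x^2/4 + 5·x + 25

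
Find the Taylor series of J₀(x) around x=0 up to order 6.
-x^6/2304 + x^4/64 - x^2/4 + 1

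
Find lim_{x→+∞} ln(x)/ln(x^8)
This is an ∞/∞ indeterminate form as x → +∞.
Write ln(x^8) = 8·ln(x), reducing the quotient to 1/8.
Limit = 1/8.

Final answer: 1/8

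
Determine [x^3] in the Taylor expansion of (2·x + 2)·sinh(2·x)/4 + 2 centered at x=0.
Expand to order 3: (2·x + 2)·sinh(2·x)/4 + 2 = 2·x^3/3 + x^2 + x + 2 + O(x^4).
The coefficient of x^3 is 2/3.

Final answer: 2/3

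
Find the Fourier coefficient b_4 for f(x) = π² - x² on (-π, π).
b_4 = (1/π) ∫_{-π}^{π} f(x)·sin(4x) dx.
Evaluate the integral (use parity and integration by parts as needed): b_4 = 0.

Final answer: 0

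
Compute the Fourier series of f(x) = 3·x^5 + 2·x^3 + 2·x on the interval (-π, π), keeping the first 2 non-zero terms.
(-116·π^2 + 6·π^4 + 700)·sin(x) + (-3·π^4 - 43/2 + 13·π^2)·sin(2·x)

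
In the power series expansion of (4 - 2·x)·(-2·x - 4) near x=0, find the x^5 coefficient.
Expand to order 5: (4 - 2·x)·(-2·x - 4) = 4·x^2 - 16 + O(x^6).
The coefficient of x^5 is 0.

Final answer: 0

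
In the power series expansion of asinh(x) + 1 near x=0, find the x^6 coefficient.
Expand to order 6: asinh(x) + 1 = 3·x^5/40 - x^3/6 + x + 1 + O(x^7).
The coefficient of x^6 is 0.

Final answer: 0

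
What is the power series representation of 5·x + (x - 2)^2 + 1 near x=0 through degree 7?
x^2 + x + 5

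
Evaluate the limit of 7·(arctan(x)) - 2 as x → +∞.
Evaluate the dominant behaviour as x → +∞; each term tends to a finite value or vanishes.
Limit = -2 + 7·π/2.

Final answer: -2 + 7·π/2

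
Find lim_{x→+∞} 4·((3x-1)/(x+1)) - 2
Evaluate the dominant behaviour as x → +∞; each term tends to a finite value or vanishes.
Limit = 10.

Final answer: 10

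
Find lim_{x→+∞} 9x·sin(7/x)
As x → +∞: let u = 7/x → 0⁺; then 9·x·sin(7/x) = 9·7·sin(u)/u → 9·7·1 = 63.
Limit = 63.

Final answer: 63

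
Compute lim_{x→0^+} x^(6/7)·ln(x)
This is a 0·∞ indeterminate form at x → 0⁺.
Rewrite the product as ln(x) / x^(-6/7) and apply L'Hôpital, or use the standard hierarchy x^(-6/7) ≫ |ln x| as x → 0⁺.
The indeterminate product → 0, so the limit = 0.

Final answer: 0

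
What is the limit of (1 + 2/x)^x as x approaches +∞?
As x → +∞: this is the defining limit (1 + 2/x)^x → e^2.
Limit = e^(2).

Final answer: e^(2)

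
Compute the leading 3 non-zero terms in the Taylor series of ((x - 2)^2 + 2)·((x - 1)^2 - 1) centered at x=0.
-6·x^3 + 14·x^2 - 12·x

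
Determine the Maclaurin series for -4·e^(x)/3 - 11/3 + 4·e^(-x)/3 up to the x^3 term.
-4·x^3/9 - 8·x/3 - 11/3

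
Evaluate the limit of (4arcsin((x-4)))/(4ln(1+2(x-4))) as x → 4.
Both numerator and denominator → 0 as x → 4; this is a 0/0 indeterminate form.
Expand each to leading order near x = 4: numerator ~ 4·(x - 4), denominator ~ 8·(x - 4).
The limit of the ratio is 1/2.

Final answer: 1/2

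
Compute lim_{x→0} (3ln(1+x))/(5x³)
Both numerator and denominator → 0 as x → 0; this is a 0/0 indeterminate form.
Expand each to leading order near x = 0: numerator ~ 3·x, denominator ~ 5·x^3.
The limit of the ratio is ∞.

Final answer: ∞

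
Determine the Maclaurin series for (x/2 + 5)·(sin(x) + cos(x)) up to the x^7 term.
-17·x^7/10080 - x^6/360 + x^5/16 + x^4/8 - 13·x^3/12 - 2·x^2 + 11·x/2 + 5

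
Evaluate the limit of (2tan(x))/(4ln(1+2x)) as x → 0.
Both numerator and denominator → 0 as x → 0; this is a 0/0 indeterminate form.
Expand each to leading order near x = 0: numerator ~ 2·x, denominator ~ 8·x.
The limit of the ratio is 1/4.

Final answer: 1/4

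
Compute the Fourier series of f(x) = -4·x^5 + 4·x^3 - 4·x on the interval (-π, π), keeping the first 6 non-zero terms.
(-1016 - 8·π^4 + 168·π^2)·sin(x) + (-24·π^2 + 40 + 4·π^4)·sin(2·x) + (-8·π^4/3 - 680/81 + 232·π^2/27)·sin(3·x) + (-9·π^2/2 + 59/16 + 2·π^4)·sin(4·x) + (-8·π^4/5 - 1432/625 + 72·π^2/25)·sin(5·x) + (-56·π^2/27 + 136/81 + 4·π^4/3)·sin(6·x)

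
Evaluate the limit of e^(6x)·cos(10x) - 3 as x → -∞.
Evaluate the dominant behaviour as x → -∞; each term tends to a finite value or vanishes.
Limit = -3.

Final answer: -3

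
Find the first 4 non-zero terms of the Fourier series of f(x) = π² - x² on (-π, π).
4·cos(x) - cos(2·x) + 4·cos(3·x)/9 + 2·π^2/3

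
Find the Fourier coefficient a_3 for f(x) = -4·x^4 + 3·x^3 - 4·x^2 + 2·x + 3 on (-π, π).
a_3 = (1/π) ∫_{-π}^{π} f(x)·cos(3x) dx.
Evaluate the integral (use parity and integration by parts as needed): a_3 = -16/27 + 32·π^2/9.

Final answer: -16/27 + 32·π^2/9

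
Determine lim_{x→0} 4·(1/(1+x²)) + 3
Direct substitution at x = 0 gives 7.

Final answer: 7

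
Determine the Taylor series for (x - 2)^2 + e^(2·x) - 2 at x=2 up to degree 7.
-2 + e^(4) + 2·e^(4)·(x - 2) + (1 + 2·e^(4))·(x - 2)^2 + 4·e^(4)·(x - 2)^3/3 + 2·e^(4)·(x - 2)^4/3 + 4·e^(4)·(x - 2)^5/15 + 4·e^(4)·(x - 2)^6/45 + 8·e^(4)·(x - 2)^7/315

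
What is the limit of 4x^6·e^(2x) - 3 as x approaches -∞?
The product is a 0·∞ indeterminate form at x → -∞.
Rewrite the product as 4x^6 / e^(-2x) (an ∞/∞ form) and apply L'Hôpital, or use the standard hierarchy e^(2|x|) ≫ |x^6| as x → -∞.
The indeterminate product → 0, so the limit = -3.

Final answer: -3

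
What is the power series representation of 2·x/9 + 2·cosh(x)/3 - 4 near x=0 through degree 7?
x^6/1080 + x^4/36 + x^2/3 + 2·x/9 - 10/3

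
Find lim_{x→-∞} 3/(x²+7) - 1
Evaluate the dominant behaviour as x → -∞; each term tends to a finite value or vanishes.
Limit = -1.

Final answer: -1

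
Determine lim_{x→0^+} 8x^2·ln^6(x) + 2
The product is a 0·∞ indeterminate form at x → 0⁺.
Rewrite the product as 8·ln^6(x) / x^(-2) and apply L'Hôpital, or use the standard hierarchy x^(-2) ≫ |ln x|^6 as x → 0⁺.
The indeterminate product → 0, so the limit = 2.

Final answer: 2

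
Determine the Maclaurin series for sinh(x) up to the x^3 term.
x^3/6 + x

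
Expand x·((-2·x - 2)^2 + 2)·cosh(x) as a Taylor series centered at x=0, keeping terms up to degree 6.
x^6/3 + 9·x^5/4 + 4·x^4 + 7·x^3 + 8·x^2 + 6·x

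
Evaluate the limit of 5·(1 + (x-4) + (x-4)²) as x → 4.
Direct substitution at x = 4 gives 5.

Final answer: 5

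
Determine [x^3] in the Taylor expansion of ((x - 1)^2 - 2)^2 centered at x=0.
Expand to order 3: ((x - 1)^2 - 2)^2 = -4·x^3 + 2·x^2 + 4·x + 1 + O(x^4).
The coefficient of x^3 is -4.

Final answer: -4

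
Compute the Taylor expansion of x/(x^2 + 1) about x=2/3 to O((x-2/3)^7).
6/13 + 45·(x - 2/3)/169 - 1242·(x - 2/3)^2/2197 + 9639·(x - 2/3)^3/28561 + 29646·(x - 2/3)^4/371293 - 1483515·(x - 2/3)^5/4826809 + 14333598·(x - 2/3)^6/62748517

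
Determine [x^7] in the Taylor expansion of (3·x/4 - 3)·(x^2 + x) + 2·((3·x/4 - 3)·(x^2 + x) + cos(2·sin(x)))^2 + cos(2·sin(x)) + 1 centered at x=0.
Expand to order 7: (3·x/4 - 3)·(x^2 + x) + 2·((3·x/4 - 3)·(x^2 + x) + cos(2·sin(x)))^2 + cos(2·sin(x)) + 1 = 172·x^7/15 - 1775·x^6/72 - 115·x^5/4 + 811·x^4/24 + 219·x^3/4 - 13·x^2/4 - 15·x + 4 + O(x^8).
The coefficient of x^7 is 172/15.

Final answer: 172/15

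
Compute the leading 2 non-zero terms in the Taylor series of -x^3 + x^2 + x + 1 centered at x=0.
x + 1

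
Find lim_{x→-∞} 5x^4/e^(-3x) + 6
The quotient is an ∞/∞ indeterminate form as x → -∞.
Compare growth rates of the dominant terms (exponentials ≫ polynomials ≫ logarithms), or apply L'Hôpital's rule; the quotient → 0.
Adding the constant: 0 + 6 = 6. Limit = 6.

Final answer: 6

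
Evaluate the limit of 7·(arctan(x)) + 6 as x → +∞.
Evaluate the dominant behaviour as x → +∞; each term tends to a finite value or vanishes.
Limit = 6 + 7·π/2.

Final answer: 6 + 7·π/2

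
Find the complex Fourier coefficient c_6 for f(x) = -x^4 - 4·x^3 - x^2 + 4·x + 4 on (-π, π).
Compute the real Fourier coefficients first: a_6 = -2·π^2/9 - 2/27, b_6 = -14/9 + 4·π^2/3.
Then c_6 = (a_6 − i·b_6)/2 = -π^2/9 - 1/27 - 2·i·π^2/3 + 7·i/9.

Final answer: -π^2/9 - 1/27 - 2·i·π^2/3 + 7·i/9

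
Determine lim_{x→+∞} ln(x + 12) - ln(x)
This is an ∞ − ∞ indeterminate form.
Combine the logarithms: ln(x+12) − ln(x) = ln((x+12)/(x)) = ln(1 + 12/(x)) → ln(1) = 0.
Limit = 0.

Final answer: 0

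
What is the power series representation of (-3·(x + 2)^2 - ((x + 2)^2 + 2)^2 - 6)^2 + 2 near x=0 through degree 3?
4584·x^3 + 6948·x^2 + 6480·x + 2918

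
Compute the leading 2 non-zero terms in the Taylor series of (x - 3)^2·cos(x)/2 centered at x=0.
9/2 - 3·x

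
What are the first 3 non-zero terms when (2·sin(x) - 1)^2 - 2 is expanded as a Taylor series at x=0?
4·x^2 - 4·x - 1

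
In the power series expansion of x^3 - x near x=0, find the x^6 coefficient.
Expand to order 6: x^3 - x = x^3 - x + O(x^7).
The coefficient of x^6 is 0.

Final answer: 0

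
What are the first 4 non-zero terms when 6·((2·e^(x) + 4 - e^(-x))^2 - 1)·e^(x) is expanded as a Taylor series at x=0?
246·x^3 + 336·x^2 + 324·x + 144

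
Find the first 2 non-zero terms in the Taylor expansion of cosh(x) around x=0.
x^2/2 + 1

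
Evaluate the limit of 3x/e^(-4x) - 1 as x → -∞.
The quotient is an ∞/∞ indeterminate form as x → -∞.
Compare growth rates of the dominant terms (exponentials ≫ polynomials ≫ logarithms), or apply L'Hôpital's rule; the quotient → 0.
Adding the constant: 0 - 1 = -1. Limit = -1.

Final answer: -1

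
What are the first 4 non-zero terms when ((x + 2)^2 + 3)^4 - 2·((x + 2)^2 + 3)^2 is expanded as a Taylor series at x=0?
4128·x^3 + 6016·x^2 + 5376·x + 2303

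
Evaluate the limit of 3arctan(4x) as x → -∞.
Evaluate the dominant behaviour as x → -∞; each term tends to a finite value or vanishes.
Limit = -3·π/2.

Final answer: -3·π/2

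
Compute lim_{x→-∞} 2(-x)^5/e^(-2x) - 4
The quotient is an ∞/∞ indeterminate form as x → -∞.
Compare growth rates of the dominant terms (exponentials ≫ polynomials ≫ logarithms), or apply L'Hôpital's rule; the quotient → 0.
Adding the constant: 0 - 4 = -4. Limit = -4.

Final answer: -4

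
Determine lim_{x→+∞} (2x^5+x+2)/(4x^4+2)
This is an ∞/∞ indeterminate form as x → +∞.
Divide numerator and denominator by x^5 and let the lower-order terms vanish; the numerator's degree 5 exceeds the denominator's degree 4, so the quotient diverges.
Limit = ∞.

Final answer: ∞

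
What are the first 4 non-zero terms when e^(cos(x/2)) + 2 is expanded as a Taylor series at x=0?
-31·e·x^6/46080 + e·x^4/96 - e·x^2/8 + 2 + e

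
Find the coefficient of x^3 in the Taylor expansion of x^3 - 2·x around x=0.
Expand to order 3: x^3 - 2·x = x^3 - 2·x + O(x^4).
The coefficient of x^3 is 1.

Final answer: 1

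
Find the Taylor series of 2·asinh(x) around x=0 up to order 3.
-x^3/3 + 2·x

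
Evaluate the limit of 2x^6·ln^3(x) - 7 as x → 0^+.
The product is a 0·∞ indeterminate form at x → 0⁺.
Rewrite the product as 2·ln^3(x) / x^(-6) and apply L'Hôpital, or use the standard hierarchy x^(-6) ≫ |ln x|^3 as x → 0⁺.
The indeterminate product → 0, so the limit = -7.

Final answer: -7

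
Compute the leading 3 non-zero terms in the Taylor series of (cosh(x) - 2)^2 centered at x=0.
x^4/6 - x^2 + 1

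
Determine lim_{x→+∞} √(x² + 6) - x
This is an ∞ − ∞ indeterminate form.
Multiply and divide by the conjugate √(x²+6) + x; the x² terms cancel, leaving 6/(√(x²+6)+x) → 0.
Limit = 0.

Final answer: 0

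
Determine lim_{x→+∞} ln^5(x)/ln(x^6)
This is an ∞/∞ indeterminate form as x → +∞.
Write ln(x^6) = 6·ln(x), reducing the quotient to ln^4(x)/6 → ∞.
Limit = ∞.

Final answer: ∞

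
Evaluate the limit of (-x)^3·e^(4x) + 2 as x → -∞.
The product is a 0·∞ indeterminate form at x → -∞.
Rewrite the product as (-x)^3 / e^(-4x) (an ∞/∞ form) and apply L'Hôpital, or use the standard hierarchy e^(4|x|) ≫ |(-x)^3| as x → -∞.
The indeterminate product → 0, so the limit = 2.

Final answer: 2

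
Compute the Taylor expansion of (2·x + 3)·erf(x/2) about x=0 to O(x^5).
-x^4/(6·√(π)) - x^3/(4·√(π)) + 2·x^2/√(π) + 3·x/√(π)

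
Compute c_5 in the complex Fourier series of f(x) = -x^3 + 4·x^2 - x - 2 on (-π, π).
Compute the real Fourier coefficients first: a_5 = -16/25, b_5 = -2·π^2/5 - 38/125.
Then c_5 = (a_5 − i·b_5)/2 = -8/25 + 19·i/125 + i·π^2/5.

Final answer: -8/25 + 19·i/125 + i·π^2/5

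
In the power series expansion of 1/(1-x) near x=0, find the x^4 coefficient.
Expand to order 4: 1/(1-x) = x^4 + x^3 + x^2 + x + 1 + O(x^5).
The coefficient of x^4 is 1.

Final answer: 1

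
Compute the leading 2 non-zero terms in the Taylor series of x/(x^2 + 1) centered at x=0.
-x^3 + x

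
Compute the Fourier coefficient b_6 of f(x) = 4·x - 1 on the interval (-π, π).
b_6 = (1/π) ∫_{-π}^{π} f(x)·sin(6x) dx.
Evaluate the integral (use parity and integration by parts as needed): b_6 = -4/3.

Final answer: -4/3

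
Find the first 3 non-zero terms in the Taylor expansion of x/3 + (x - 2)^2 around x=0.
x^2 - 11·x/3 + 4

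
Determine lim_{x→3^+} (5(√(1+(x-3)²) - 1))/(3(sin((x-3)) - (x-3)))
Both numerator and denominator → 0 as x → 3^+; this is a 0/0 indeterminate form.
Expand each to leading order near x = 3: numerator ~ 5·(x - 3)^2/2, denominator ~ -(x - 3)^3/2.
The limit of the ratio is -∞.

Final answer: -∞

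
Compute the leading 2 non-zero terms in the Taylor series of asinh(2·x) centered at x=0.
-4·x^3/3 + 2·x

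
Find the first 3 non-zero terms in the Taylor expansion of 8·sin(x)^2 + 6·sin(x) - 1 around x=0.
8·x^2 + 6·x - 1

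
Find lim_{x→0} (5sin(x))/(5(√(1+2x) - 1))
Both numerator and denominator → 0 as x → 0; this is a 0/0 indeterminate form.
Expand each to leading order near x = 0: numerator ~ 5·x, denominator ~ 5·x.
The limit of the ratio is 1.

Final answer: 1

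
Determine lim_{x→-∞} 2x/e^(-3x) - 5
The quotient is an ∞/∞ indeterminate form as x → -∞.
Compare growth rates of the dominant terms (exponentials ≫ polynomials ≫ logarithms), or apply L'Hôpital's rule; the quotient → 0.
Adding the constant: 0 - 5 = -5. Limit = -5.

Final answer: -5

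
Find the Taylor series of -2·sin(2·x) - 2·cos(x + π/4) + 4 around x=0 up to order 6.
√(2)·x^6/720 + x^5·(-8/15 + √(2)/120) - √(2)·x^4/24 + x^3·(8/3 - √(2)/6) + √(2)·x^2/2 + x·(-4 + √(2)) - √(2) + 4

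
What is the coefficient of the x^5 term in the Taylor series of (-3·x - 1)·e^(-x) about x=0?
Expand to order 5: (-3·x - 1)·e^(-x) = -7·x^5/60 + 11·x^4/24 - 4·x^3/3 + 5·x^2/2 - 2·x - 1 + O(x^6).
The coefficient of x^5 is -7/60.

Final answer: -7/60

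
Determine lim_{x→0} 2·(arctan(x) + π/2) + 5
Direct substitution at x = 0 gives π + 5.

Final answer: π + 5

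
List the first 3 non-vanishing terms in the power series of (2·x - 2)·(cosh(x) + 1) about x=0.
-x^2 + 4·x - 4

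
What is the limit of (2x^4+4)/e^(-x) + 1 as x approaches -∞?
The quotient is an ∞/∞ indeterminate form as x → -∞.
Compare growth rates of the dominant terms (exponentials ≫ polynomials ≫ logarithms), or apply L'Hôpital's rule; the quotient → 0.
Adding the constant: 0 + 1 = 1. Limit = 1.

Final answer: 1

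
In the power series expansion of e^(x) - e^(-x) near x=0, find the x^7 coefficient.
Expand to order 7: e^(x) - e^(-x) = x^7/2520 + x^5/60 + x^3/3 + 2·x + O(x^8).
The coefficient of x^7 is 1/2520.

Final answer: 1/2520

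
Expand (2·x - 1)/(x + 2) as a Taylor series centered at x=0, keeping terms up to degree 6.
-5·x^6/128 + 5·x^5/64 - 5·x^4/32 + 5·x^3/16 - 5·x^2/8 + 5·x/4 - 1/2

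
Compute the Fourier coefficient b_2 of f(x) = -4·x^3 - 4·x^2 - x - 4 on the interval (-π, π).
b_2 = (1/π) ∫_{-π}^{π} f(x)·sin(2x) dx.
Evaluate the integral (use parity and integration by parts as needed): b_2 = -5 + 4·π^2.

Final answer: -5 + 4·π^2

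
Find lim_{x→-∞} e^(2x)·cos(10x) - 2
Evaluate the dominant behaviour as x → -∞; each term tends to a finite value or vanishes.
Limit = -2.

Final answer: -2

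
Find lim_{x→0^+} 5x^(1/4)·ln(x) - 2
The product is a 0·∞ indeterminate form at x → 0⁺.
Rewrite the product as 5·ln(x) / x^(-1/4) and apply L'Hôpital, or use the standard hierarchy x^(-1/4) ≫ |ln x| as x → 0⁺.
The indeterminate product → 0, so the limit = -2.

Final answer: -2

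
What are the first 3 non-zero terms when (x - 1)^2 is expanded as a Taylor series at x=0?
x^2 - 2·x + 1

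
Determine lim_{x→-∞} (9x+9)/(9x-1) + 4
Evaluate the dominant behaviour as x → -∞; each term tends to a finite value or vanishes.
Limit = 5.

Final answer: 5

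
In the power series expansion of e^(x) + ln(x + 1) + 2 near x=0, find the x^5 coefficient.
Expand to order 5: e^(x) + ln(x + 1) + 2 = 5·x^5/24 - 5·x^4/24 + x^3/2 + 2·x + 3 + O(x^6).
The coefficient of x^5 is 5/24.

Final answer: 5/24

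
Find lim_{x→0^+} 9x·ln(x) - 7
The product is a 0·∞ indeterminate form at x → 0⁺.
Rewrite the product as 9·ln(x) / x^(-1) and apply L'Hôpital, or use the standard hierarchy x^(-1) ≫ |ln x| as x → 0⁺.
The indeterminate product → 0, so the limit = -7.

Final answer: -7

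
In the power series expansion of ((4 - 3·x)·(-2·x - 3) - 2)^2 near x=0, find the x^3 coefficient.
Expand to order 3: ((4 - 3·x)·(-2·x - 3) - 2)^2 = 12·x^3 - 167·x^2 - 28·x + 196 + O(x^4).
The coefficient of x^3 is 12.

Final answer: 12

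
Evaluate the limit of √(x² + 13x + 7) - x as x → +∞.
This is an ∞ − ∞ indeterminate form.
Multiply and divide by the conjugate √(x²+13x + 7) + x; the x² terms cancel, leaving (13x + 7)/(√(x²+13x + 7)+x) → 13/2.
Limit = 13/2.

Final answer: 13/2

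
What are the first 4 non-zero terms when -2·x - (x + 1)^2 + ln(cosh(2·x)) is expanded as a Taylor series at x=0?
-4·x^4/3 + x^2 - 4·x - 1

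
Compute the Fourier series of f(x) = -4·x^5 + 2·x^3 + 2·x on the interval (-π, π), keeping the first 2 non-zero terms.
(-980 - 8·π^4 + 164·π^2)·sin(x) + (-22·π^2 + 31 + 4·π^4)·sin(2·x)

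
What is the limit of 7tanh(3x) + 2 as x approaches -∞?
Evaluate the dominant behaviour as x → -∞; each term tends to a finite value or vanishes.
Limit = -5.

Final answer: -5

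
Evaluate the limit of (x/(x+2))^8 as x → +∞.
As x → +∞: x/(x+2) = 1/(1 + 2/x) → 1, and the 8th power of a limit-1 base also → 1.
Limit = 1.

Final answer: 1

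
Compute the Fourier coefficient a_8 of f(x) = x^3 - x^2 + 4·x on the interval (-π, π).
a_8 = (1/π) ∫_{-π}^{π} f(x)·cos(8x) dx.
Evaluate the integral (use parity and integration by parts as needed): a_8 = -1/16.

Final answer: -1/16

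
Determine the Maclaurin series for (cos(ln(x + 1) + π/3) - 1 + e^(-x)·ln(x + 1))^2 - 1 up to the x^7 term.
x^7·(-3697/840 + (-109/60 - √(3)/12)·(7/2 - √(3)/2)/2 + (-2 + √(3))·(√(3)/8 + 17/12)/2 + 65·√(3)/504) + x^6·(-13·√(3)/24 + (-2 + √(3))·(-109/60 - √(3)/12)/2 + (-19/6 + √(3)/6)^2/4 + 79/16) + x^5·((-19/6 + √(3)/6)·(7/2 - √(3)/2)/2 - 133/40 + 7·√(3)/6) + x^4·((-19/6 + √(3)/6)·(-2 + √(3))/2 + 29/24 + (7/2 - √(3)/2)^2/4) + x^3·(-19/12 + (-2 + √(3))·(7/2 - √(3)/2)/2 + √(3)/12) + x^2·(-√(3)/4 + (-2 + √(3))^2/4 + 7/4) + x·(-1 + √(3)/2) - 3/4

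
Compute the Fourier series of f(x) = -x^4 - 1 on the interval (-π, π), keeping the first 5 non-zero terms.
(-48 + 8·π^2)·cos(x) + (3 - 2·π^2)·cos(2·x) + (-16/27 + 8·π^2/9)·cos(3·x) + (3/16 - π^2/2)·cos(4·x) - π^4/5 - 1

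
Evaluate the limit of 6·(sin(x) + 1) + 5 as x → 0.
Direct substitution at x = 0 gives 11.

Final answer: 11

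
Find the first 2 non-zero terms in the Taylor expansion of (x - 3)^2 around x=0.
9 - 6·x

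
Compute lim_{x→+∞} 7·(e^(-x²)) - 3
Evaluate the dominant behaviour as x → +∞; each term tends to a finite value or vanishes.
Limit = -3.

Final answer: -3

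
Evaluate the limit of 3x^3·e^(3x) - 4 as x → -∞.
The product is a 0·∞ indeterminate form at x → -∞.
Rewrite the product as 3x^3 / e^(-3x) (an ∞/∞ form) and apply L'Hôpital, or use the standard hierarchy e^(3|x|) ≫ |x^3| as x → -∞.
The indeterminate product → 0, so the limit = -4.

Final answer: -4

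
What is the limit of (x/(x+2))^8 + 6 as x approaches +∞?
As x → +∞: x/(x+2) = 1/(1 + 2/x) → 1, and the 8th power of a limit-1 base also → 1; with the additive constant, 1 + 6 = 7.
Limit = 7.

Final answer: 7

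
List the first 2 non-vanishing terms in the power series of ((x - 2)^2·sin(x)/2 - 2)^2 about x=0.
4 - 8·x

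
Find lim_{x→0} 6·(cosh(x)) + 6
Direct substitution at x = 0 gives 12.

Final answer: 12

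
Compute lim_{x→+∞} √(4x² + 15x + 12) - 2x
As x → +∞: multiply by the conjugate to get (15x+12)/(√(4x²+15x+12)+2x); the denominator ~ 4x, so the limit is 15/4.
Limit = 15/4.

Final answer: 15/4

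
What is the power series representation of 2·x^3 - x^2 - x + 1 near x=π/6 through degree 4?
-π/6 - π^2/36 + π^3/108 + 1 + (-π/3 - 1 + π^2/6)·(x - π/6) + (-1 + π)·(x - π/6)^2 + 2·(x - π/6)^3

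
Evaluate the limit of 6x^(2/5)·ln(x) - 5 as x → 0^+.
The product is a 0·∞ indeterminate form at x → 0⁺.
Rewrite the product as 6·ln(x) / x^(-2/5) and apply L'Hôpital, or use the standard hierarchy x^(-2/5) ≫ |ln x| as x → 0⁺.
The indeterminate product → 0, so the limit = -5.

Final answer: -5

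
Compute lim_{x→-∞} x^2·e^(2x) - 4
The product is a 0·∞ indeterminate form at x → -∞.
Rewrite the product as x^2 / e^(-2x) (an ∞/∞ form) and apply L'Hôpital, or use the standard hierarchy e^(2|x|) ≫ |x^2| as x → -∞.
The indeterminate product → 0, so the limit = -4.

Final answer: -4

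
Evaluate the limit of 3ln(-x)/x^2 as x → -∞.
This is an ∞/∞ indeterminate form as x → -∞.
Compare growth rates of the dominant terms (exponentials ≫ polynomials ≫ logarithms), or apply L'Hôpital's rule; the quotient → 0.
Limit = 0.

Final answer: 0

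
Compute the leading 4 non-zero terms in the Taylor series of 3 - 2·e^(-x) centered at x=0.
x^3/3 - x^2 + 2·x + 1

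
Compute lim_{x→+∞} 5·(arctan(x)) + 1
Evaluate the dominant behaviour as x → +∞; each term tends to a finite value or vanishes.
Limit = 1 + 5·π/2.

Final answer: 1 + 5·π/2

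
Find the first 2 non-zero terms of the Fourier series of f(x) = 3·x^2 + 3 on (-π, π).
-12·cos(x) + 3 + π^2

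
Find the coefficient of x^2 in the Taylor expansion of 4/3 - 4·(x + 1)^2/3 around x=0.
Expand to order 2: 4/3 - 4·(x + 1)^2/3 = -4·x^2/3 - 8·x/3 + O(x^3).
The coefficient of x^2 is -4/3.

Final answer: -4/3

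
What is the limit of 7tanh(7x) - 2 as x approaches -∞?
Evaluate the dominant behaviour as x → -∞; each term tends to a finite value or vanishes.
Limit = -9.

Final answer: -9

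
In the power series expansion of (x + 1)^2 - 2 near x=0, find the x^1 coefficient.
Expand to order 1: (x + 1)^2 - 2 = 2·x - 1 + O(x^2).
The coefficient of x^1 is 2.

Final answer: 2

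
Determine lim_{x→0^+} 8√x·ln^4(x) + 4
The product is a 0·∞ indeterminate form at x → 0⁺.
Rewrite the product as 8·ln^4(x) / x^(-1/2) and apply L'Hôpital, or use the standard hierarchy x^(-1/2) ≫ |ln x|^4 as x → 0⁺.
The indeterminate product → 0, so the limit = 4.

Final answer: 4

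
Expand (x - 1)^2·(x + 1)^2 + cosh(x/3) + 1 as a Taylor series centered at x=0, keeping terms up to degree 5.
1945·x^4/1944 - 35·x^2/18 + 3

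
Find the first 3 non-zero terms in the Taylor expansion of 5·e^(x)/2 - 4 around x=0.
5·x^2/4 + 5·x/2 - 3/2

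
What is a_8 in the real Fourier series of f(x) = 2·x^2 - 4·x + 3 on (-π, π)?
a_8 = (1/π) ∫_{-π}^{π} f(x)·cos(8x) dx.
Evaluate the integral (use parity and integration by parts as needed): a_8 = 1/8.

Final answer: 1/8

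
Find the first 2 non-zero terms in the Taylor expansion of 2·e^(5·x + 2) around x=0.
10·x·e^(2) + 2·e^(2)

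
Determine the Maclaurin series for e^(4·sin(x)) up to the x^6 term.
-16·x^6/15 + 97·x^5/30 + 8·x^4 + 10·x^3 + 8·x^2 + 4·x + 1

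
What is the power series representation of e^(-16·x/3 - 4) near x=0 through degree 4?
8192·x^4·e^(-4)/243 - 2048·x^3·e^(-4)/81 + 128·x^2·e^(-4)/9 - 16·x·e^(-4)/3 + e^(-4)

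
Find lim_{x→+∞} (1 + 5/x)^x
As x → +∞: this is the defining limit (1 + 5/x)^x → e^5.
Limit = e^(5).

Final answer: e^(5)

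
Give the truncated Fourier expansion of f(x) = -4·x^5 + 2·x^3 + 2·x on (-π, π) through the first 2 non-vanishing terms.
(-980 - 8·π^4 + 164·π^2)·sin(x) + (-22·π^2 + 31 + 4·π^4)·sin(2·x)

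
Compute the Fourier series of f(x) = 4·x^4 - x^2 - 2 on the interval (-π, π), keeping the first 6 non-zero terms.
(196 - 32·π^2)·cos(x) + (-13 + 8·π^2)·cos(2·x) + (76/27 - 32·π^2/9)·cos(3·x) + (-1 + 2·π^2)·cos(4·x) + (292/625 - 32·π^2/25)·cos(5·x) - π^2/3 - 2 + 4·π^4/5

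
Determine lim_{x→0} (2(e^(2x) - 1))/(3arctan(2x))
Both numerator and denominator → 0 as x → 0; this is a 0/0 indeterminate form.
Expand each to leading order near x = 0: numerator ~ 4·x, denominator ~ 6·x.
The limit of the ratio is 2/3.

Final answer: 2/3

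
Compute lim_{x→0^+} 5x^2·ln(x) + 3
The product is a 0·∞ indeterminate form at x → 0⁺.
Rewrite the product as 5·ln(x) / x^(-2) and apply L'Hôpital, or use the standard hierarchy x^(-2) ≫ |ln x| as x → 0⁺.
The indeterminate product → 0, so the limit = 3.

Final answer: 3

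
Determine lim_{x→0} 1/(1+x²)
Direct substitution at x = 0 gives 1.

Final answer: 1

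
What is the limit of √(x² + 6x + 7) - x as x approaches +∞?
As x → +∞: multiply by the conjugate to get (6x+7)/(√(x²+6x+7)+x); the denominator ~ 2x, so the limit is 6/2 = 3.
Limit = 3.

Final answer: 3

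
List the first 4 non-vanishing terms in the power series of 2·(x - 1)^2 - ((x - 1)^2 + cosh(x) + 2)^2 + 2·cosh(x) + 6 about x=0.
6·x^3 - 13·x^2 + 12·x - 6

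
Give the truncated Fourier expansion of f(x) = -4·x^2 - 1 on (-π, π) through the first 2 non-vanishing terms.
16·cos(x) - 4·π^2/3 - 1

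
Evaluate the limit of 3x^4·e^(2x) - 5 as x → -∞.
The product is a 0·∞ indeterminate form at x → -∞.
Rewrite the product as 3x^4 / e^(-2x) (an ∞/∞ form) and apply L'Hôpital, or use the standard hierarchy e^(2|x|) ≫ |x^4| as x → -∞.
The indeterminate product → 0, so the limit = -5.

Final answer: -5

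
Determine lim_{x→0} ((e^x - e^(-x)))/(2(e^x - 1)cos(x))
Both numerator and denominator → 0 as x → 0; this is a 0/0 indeterminate form.
Expand each to leading order near x = 0: numerator ~ 2·x, denominator ~ 2·x.
The limit of the ratio is 1.

Final answer: 1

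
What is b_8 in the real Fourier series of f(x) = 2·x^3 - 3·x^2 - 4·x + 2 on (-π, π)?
b_8 = (1/π) ∫_{-π}^{π} f(x)·sin(8x) dx.
Evaluate the integral (use parity and integration by parts as needed): b_8 = 67/64 - π^2/2.

Final answer: 67/64 - π^2/2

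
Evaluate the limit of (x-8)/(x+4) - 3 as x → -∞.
Evaluate the dominant behaviour as x → -∞; each term tends to a finite value or vanishes.
Limit = -2.

Final answer: -2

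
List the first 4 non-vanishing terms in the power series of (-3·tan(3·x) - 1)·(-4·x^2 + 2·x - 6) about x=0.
198·x^3 - 14·x^2 + 52·x + 6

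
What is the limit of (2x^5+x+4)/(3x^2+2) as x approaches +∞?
This is an ∞/∞ indeterminate form as x → +∞.
Divide numerator and denominator by x^5 and let the lower-order terms vanish; the numerator's degree 5 exceeds the denominator's degree 2, so the quotient diverges.
Limit = ∞.

Final answer: ∞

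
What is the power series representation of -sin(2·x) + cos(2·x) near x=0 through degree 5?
-4·x^5/15 + 2·x^4/3 + 4·x^3/3 - 2·x^2 - 2·x + 1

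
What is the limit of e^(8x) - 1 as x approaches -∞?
Evaluate the dominant behaviour as x → -∞; each term tends to a finite value or vanishes.
Limit = -1.

Final answer: -1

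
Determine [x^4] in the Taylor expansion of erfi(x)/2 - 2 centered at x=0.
Expand to order 4: erfi(x)/2 - 2 = x^3/(3·√(π)) + x/√(π) - 2 + O(x^5).
The coefficient of x^4 is 0.

Final answer: 0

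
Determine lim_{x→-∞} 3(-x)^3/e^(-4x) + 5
The quotient is an ∞/∞ indeterminate form as x → -∞.
Compare growth rates of the dominant terms (exponentials ≫ polynomials ≫ logarithms), or apply L'Hôpital's rule; the quotient → 0.
Adding the constant: 0 + 5 = 5. Limit = 5.

Final answer: 5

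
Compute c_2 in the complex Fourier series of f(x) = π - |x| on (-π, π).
Compute the real Fourier coefficients first: a_2 = 0, b_2 = 0.
Then c_2 = (a_2 − i·b_2)/2 = 0.

Final answer: 0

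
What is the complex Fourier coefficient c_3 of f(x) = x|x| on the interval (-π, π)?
Compute the real Fourier coefficients first: a_3 = 0, b_3 = (-8 + 18·π^2)/(27·π).
Then c_3 = (a_3 − i·b_3)/2 = -i·π/3 + 4·i/(27·π).

Final answer: -i·π/3 + 4·i/(27·π)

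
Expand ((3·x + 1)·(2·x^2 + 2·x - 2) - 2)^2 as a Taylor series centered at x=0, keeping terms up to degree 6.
36·x^6 + 96·x^5 + 16·x^4 - 112·x^3 - 48·x^2 + 32·x + 16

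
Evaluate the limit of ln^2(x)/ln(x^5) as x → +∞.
This is an ∞/∞ indeterminate form as x → +∞.
Write ln(x^5) = 5·ln(x), reducing the quotient to ln(x)/5 → ∞.
Limit = ∞.

Final answer: ∞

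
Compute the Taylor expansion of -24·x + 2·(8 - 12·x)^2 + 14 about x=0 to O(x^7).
288·x^2 - 408·x + 142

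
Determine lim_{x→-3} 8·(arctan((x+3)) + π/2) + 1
Direct substitution at x = -3 gives 1 + 4·π.

Final answer: 1 + 4·π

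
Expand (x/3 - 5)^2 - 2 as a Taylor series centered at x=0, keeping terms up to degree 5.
x^2/9 - 10·x/3 + 23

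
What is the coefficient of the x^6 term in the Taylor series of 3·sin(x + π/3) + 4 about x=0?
Expand to order 6: 3·sin(x + π/3) + 4 = -√(3)·x^6/480 + x^5/80 + √(3)·x^4/16 - x^3/4 - 3·√(3)·x^2/4 + 3·x/2 + 3·√(3)/2 + 4 + O(x^7).
The coefficient of x^6 is -√(3)/480.

Final answer: -√(3)/480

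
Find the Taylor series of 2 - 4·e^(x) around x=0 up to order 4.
-x^4/6 - 2·x^3/3 - 2·x^2 - 4·x - 2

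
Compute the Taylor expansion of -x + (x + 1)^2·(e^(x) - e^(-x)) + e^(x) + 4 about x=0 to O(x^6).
43·x^5/120 + 17·x^4/24 + 5·x^3/2 + 9·x^2/2 + 2·x + 5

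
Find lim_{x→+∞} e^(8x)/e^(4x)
This is an ∞/∞ indeterminate form as x → +∞.
Rewrite e^(8x)/e^(4x) = e^((8−4)x) = e^(4x); the exponent coefficient is 4 > 0 so e^(4x) → ∞.
Limit = ∞.

Final answer: ∞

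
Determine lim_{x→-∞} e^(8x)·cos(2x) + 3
Evaluate the dominant behaviour as x → -∞; each term tends to a finite value or vanishes.
Limit = 3.

Final answer: 3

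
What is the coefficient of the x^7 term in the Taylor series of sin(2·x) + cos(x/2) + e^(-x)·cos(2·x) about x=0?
Expand to order 7: sin(2·x) + cos(x/2) + e^(-x)·cos(2·x) = -157·x^7/5040 + 7487·x^6/46080 - 3·x^5/40 - 37·x^4/128 + x^3/2 - 13·x^2/8 + x + 2 + O(x^8).
The coefficient of x^7 is -157/5040.

Final answer: -157/5040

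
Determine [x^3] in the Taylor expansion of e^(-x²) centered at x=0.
Expand to order 3: e^(-x²) = 1 - x^2 + O(x^4).
The coefficient of x^3 is 0.

Final answer: 0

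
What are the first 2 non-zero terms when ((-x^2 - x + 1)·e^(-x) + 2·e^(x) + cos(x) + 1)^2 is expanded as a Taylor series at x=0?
10·x^2 + 25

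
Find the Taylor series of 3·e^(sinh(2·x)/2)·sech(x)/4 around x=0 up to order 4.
x^4/2 + x^3/4 + 3·x/4 + 3/4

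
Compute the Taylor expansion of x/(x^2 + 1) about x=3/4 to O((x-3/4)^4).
12/25 + 112·(x - 3/4)/625 - 7488·(x - 3/4)^2/15625 + 134912·(x - 3/4)^3/390625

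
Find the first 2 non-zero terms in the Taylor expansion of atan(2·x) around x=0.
-8·x^3/3 + 2·x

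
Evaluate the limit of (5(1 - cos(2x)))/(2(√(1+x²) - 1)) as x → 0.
Both numerator and denominator → 0 as x → 0; this is a 0/0 indeterminate form.
Expand each to leading order near x = 0: numerator ~ 10·x^2, denominator ~ x^2.
The limit of the ratio is 10.

Final answer: 10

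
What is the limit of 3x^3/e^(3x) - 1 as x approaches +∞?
The quotient is an ∞/∞ indeterminate form as x → +∞.
The exponential denominator e^(3x) dominates the polynomial numerator (e^x ≫ x^3 as x → ∞), so the quotient → 0.
Adding the constant: 0 - 1 = -1. Limit = -1.

Final answer: -1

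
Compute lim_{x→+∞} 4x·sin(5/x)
As x → +∞: let u = 5/x → 0⁺; then 4·x·sin(5/x) = 4·5·sin(u)/u → 4·5·1 = 20.
Limit = 20.

Final answer: 20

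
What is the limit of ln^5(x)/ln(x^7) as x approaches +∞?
This is an ∞/∞ indeterminate form as x → +∞.
Write ln(x^7) = 7·ln(x), reducing the quotient to ln^4(x)/7 → ∞.
Limit = ∞.

Final answer: ∞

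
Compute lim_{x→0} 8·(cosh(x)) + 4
Direct substitution at x = 0 gives 12.

Final answer: 12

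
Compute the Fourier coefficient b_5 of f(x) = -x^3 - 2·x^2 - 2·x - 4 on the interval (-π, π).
b_5 = (1/π) ∫_{-π}^{π} f(x)·sin(5x) dx.
Evaluate the integral (use parity and integration by parts as needed): b_5 = -2·π^2/5 - 88/125.

Final answer: -2·π^2/5 - 88/125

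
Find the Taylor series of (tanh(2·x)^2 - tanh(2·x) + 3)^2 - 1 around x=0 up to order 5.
192·x^5/5 - 176·x^4/3 + 28·x^2 - 12·x + 8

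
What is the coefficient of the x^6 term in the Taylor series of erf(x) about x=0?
Expand to order 6: erf(x) = x^5/(5·√(π)) - 2·x^3/(3·√(π)) + 2·x/√(π) + O(x^7).
The coefficient of x^6 is 0.

Final answer: 0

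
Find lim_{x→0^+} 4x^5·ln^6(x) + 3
The product is a 0·∞ indeterminate form at x → 0⁺.
Rewrite the product as 4·ln^6(x) / x^(-5) and apply L'Hôpital, or use the standard hierarchy x^(-5) ≫ |ln x|^6 as x → 0⁺.
The indeterminate product → 0, so the limit = 3.

Final answer: 3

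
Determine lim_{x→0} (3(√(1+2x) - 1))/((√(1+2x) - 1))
Both numerator and denominator → 0 as x → 0; this is a 0/0 indeterminate form.
Expand each to leading order near x = 0: numerator ~ 3·x, denominator ~ x.
The limit of the ratio is 3.

Final answer: 3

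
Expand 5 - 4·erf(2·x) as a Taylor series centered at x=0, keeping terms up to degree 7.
512·x^7/(21·√(π)) - 128·x^5/(5·√(π)) + 64·x^3/(3·√(π)) - 16·x/√(π) + 5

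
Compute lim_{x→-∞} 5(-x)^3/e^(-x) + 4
The quotient is an ∞/∞ indeterminate form as x → -∞.
Compare growth rates of the dominant terms (exponentials ≫ polynomials ≫ logarithms), or apply L'Hôpital's rule; the quotient → 0.
Adding the constant: 0 + 4 = 4. Limit = 4.

Final answer: 4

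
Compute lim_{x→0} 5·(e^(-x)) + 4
Direct substitution at x = 0 gives 9.

Final answer: 9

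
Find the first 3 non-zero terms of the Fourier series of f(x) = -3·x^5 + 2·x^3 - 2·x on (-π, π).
(-748 - 6·π^4 + 124·π^2)·sin(x) + (-17·π^2 + 55/2 + 3·π^4)·sin(2·x) + (-2·π^4 - 140/27 + 52·π^2/9)·sin(3·x)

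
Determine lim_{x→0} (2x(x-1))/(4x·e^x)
Both numerator and denominator → 0 as x → 0; this is a 0/0 indeterminate form.
Expand each to leading order near x = 0: numerator ~ -2·x, denominator ~ 4·x.
The limit of the ratio is -1/2.

Final answer: -1/2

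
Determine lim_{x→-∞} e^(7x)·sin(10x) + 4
Evaluate the dominant behaviour as x → -∞; each term tends to a finite value or vanishes.
Limit = 4.

Final answer: 4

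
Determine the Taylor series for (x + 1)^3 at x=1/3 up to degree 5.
64/27 + 16·(x - 1/3)/3 + 4·(x - 1/3)^2 + (x - 1/3)^3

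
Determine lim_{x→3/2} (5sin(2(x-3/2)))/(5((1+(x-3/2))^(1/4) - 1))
Both numerator and denominator → 0 as x → 3/2; this is a 0/0 indeterminate form.
Expand each to leading order near x = 3/2: numerator ~ 10·(x - 3/2), denominator ~ 5·(x - 3/2)/4.
The limit of the ratio is 8.

Final answer: 8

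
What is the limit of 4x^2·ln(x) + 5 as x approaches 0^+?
The product is a 0·∞ indeterminate form at x → 0⁺.
Rewrite the product as 4·ln(x) / x^(-2) and apply L'Hôpital, or use the standard hierarchy x^(-2) ≫ |ln x| as x → 0⁺.
The indeterminate product → 0, so the limit = 5.

Final answer: 5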